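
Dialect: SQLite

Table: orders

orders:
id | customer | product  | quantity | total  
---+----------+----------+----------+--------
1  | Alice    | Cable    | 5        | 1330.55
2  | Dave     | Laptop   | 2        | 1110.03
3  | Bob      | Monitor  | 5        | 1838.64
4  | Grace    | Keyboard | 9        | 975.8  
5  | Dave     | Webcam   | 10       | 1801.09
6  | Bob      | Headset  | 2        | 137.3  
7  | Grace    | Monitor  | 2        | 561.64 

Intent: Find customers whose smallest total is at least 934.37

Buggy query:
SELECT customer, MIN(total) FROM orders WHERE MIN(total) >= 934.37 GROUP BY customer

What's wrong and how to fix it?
Bug: Aggregates like MIN are computed per group after WHERE runs

Fix: Replace WHERE with HAVING after the GROUP BY

Corrected query:
SELECT customer, MIN(total) FROM orders GROUP BY customer HAVING MIN(total) >= 934.37

Result:
customer | MIN(total)
---------+-----------
Alice    | 1330.55   
Dave     | 1110.03   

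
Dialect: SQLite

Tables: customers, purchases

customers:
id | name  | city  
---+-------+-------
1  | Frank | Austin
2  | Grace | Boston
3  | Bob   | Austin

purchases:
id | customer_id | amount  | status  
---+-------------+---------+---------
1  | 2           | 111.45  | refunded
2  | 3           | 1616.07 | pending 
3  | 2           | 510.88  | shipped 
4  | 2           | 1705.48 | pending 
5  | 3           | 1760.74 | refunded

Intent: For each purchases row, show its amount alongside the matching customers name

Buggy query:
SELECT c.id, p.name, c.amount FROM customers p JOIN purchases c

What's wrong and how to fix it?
Bug: JOIN with no ON clause produces a cartesian product; every purchases row pairs with every customers row

Fix: Specify the join condition linking the foreign key to the parent id

Corrected query:
SELECT c.id, p.name, c.amount FROM customers p JOIN purchases c ON c.customer_id = p.id

Result:
id | name  | amount 
---+-------+--------
1  | Grace | 111.45 
2  | Bob   | 1616.07
3  | Grace | 510.88 
4  | Grace | 1705.48
5  | Bob   | 1760.74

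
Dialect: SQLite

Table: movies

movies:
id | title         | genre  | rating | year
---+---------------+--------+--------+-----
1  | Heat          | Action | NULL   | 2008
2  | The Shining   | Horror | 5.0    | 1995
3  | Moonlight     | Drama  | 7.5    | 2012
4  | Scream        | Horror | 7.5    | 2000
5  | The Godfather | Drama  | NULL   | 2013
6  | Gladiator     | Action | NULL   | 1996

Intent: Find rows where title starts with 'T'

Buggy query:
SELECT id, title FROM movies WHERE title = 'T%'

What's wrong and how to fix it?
Bug: Wildcards only work with LIKE; '=' treats '%' as a literal character

Fix: Replace '=' with LIKE so 'T%' is treated as a pattern

Corrected query:
SELECT id, title FROM movies WHERE title LIKE 'T%'

Result:
id | title        
---+--------------
2  | The Shining  
5  | The Godfather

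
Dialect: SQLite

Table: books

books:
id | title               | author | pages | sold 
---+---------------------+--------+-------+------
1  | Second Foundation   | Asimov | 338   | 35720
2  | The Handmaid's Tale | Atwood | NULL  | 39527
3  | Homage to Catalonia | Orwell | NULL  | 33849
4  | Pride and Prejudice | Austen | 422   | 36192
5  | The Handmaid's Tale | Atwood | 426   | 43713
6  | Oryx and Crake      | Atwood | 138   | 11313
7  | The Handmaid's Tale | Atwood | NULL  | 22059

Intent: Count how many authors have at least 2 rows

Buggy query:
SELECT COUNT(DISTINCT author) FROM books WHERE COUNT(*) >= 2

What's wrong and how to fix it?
Bug: COUNT(*) cannot appear in WHERE; the per-group count doesn't exist yet

Fix: Use a subquery that GROUPs and filters with HAVING, then count its rows

Corrected query:
SELECT COUNT(*) FROM (SELECT author FROM books GROUP BY author HAVING COUNT(*) >= 2)

Result:
COUNT(*)
--------
1       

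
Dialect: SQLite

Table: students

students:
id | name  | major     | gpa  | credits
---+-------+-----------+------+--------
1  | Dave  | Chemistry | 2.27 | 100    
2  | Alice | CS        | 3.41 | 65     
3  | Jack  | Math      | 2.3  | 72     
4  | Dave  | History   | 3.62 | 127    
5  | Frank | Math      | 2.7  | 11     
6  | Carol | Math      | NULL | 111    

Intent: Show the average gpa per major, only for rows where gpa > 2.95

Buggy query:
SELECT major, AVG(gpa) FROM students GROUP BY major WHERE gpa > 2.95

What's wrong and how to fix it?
Bug: WHERE cannot follow GROUP BY

Fix: Place WHERE between FROM and GROUP BY

Corrected query:
SELECT major, AVG(gpa) FROM students WHERE gpa > 2.95 GROUP BY major

Result:
major   | AVG(gpa)
--------+---------
CS      | 3.41    
History | 3.62    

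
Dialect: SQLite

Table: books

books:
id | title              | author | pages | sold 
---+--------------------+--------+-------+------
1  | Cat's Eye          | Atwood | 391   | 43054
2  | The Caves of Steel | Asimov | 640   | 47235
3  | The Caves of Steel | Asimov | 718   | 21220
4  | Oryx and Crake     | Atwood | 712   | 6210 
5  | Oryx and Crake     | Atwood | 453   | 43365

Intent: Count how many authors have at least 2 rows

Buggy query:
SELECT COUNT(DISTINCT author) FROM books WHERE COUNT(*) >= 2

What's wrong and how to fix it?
Bug: WHERE filters individual rows, not groups, so a group-level COUNT is invalid there

Fix: Group first with HAVING COUNT(*) >= 2, then COUNT the resulting groups

Corrected query:
SELECT COUNT(*) FROM (SELECT author FROM books GROUP BY author HAVING COUNT(*) >= 2)

Result:
COUNT(*)
--------
2       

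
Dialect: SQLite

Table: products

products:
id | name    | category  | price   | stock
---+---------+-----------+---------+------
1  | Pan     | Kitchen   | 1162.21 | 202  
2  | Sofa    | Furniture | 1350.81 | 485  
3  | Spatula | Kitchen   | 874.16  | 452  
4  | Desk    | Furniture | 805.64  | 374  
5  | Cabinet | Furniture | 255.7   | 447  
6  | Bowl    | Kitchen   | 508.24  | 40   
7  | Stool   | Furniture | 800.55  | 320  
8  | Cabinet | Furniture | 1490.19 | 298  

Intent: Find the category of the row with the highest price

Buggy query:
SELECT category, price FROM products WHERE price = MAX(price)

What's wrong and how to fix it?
Bug: WHERE is evaluated per row; an aggregate over the whole table isn't defined there

Fix: Use a subquery: WHERE price = (SELECT MAX(price) FROM products)

Corrected query:
SELECT category, price FROM products WHERE price = (SELECT MAX(price) FROM products)

Result:
category  | price  
----------+--------
Furniture | 1490.19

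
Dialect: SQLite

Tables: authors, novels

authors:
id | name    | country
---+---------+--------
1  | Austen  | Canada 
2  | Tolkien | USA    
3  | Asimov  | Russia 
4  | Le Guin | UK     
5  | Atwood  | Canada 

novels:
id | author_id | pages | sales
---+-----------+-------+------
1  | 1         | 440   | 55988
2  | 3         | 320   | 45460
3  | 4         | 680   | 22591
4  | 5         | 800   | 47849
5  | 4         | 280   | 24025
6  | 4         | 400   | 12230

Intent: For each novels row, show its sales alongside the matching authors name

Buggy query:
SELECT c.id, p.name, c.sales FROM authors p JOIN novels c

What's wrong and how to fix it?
Bug: Missing join condition: each novels row is matched to all authors rows instead of just its own

Fix: Add ON c.author_id = p.id to the JOIN

Corrected query:
SELECT c.id, p.name, c.sales FROM authors p JOIN novels c ON c.author_id = p.id

Result:
id | name    | sales
---+---------+------
1  | Austen  | 55988
2  | Asimov  | 45460
3  | Le Guin | 22591
4  | Atwood  | 47849
5  | Le Guin | 24025
6  | Le Guin | 12230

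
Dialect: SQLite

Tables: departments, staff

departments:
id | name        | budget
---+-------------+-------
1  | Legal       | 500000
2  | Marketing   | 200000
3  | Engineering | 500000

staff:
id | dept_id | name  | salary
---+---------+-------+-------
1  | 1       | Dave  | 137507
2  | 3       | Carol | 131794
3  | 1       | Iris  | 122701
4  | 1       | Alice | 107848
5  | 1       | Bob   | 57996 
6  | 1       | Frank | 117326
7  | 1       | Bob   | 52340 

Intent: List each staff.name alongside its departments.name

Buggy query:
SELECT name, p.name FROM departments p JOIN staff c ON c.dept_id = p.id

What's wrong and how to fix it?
Bug: 'name' exists in both joined tables, so the database can't tell which one is meant

Fix: Prefix ambiguous columns with the table alias

Corrected query:
SELECT c.name, p.name FROM departments p JOIN staff c ON c.dept_id = p.id

Result:
name  | name       
------+------------
Dave  | Legal      
Carol | Engineering
Iris  | Legal      
Alice | Legal      
Bob   | Legal      
Frank | Legal      
Bob   | Legal      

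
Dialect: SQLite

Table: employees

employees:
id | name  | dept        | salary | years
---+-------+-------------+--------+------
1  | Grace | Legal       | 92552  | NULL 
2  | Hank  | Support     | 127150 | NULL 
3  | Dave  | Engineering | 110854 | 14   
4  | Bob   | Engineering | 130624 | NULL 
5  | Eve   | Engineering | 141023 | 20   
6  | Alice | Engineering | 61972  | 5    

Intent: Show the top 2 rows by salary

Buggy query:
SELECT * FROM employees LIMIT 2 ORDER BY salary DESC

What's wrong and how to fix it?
Bug: ORDER BY cannot follow LIMIT; LIMIT is the final clause

Fix: Sort with ORDER BY, then apply LIMIT

Corrected query:
SELECT * FROM employees ORDER BY salary DESC LIMIT 2

Result:
id | name | dept        | salary | years
---+------+-------------+--------+------
5  | Eve  | Engineering | 141023 | 20   
4  | Bob  | Engineering | 130624 | NULL 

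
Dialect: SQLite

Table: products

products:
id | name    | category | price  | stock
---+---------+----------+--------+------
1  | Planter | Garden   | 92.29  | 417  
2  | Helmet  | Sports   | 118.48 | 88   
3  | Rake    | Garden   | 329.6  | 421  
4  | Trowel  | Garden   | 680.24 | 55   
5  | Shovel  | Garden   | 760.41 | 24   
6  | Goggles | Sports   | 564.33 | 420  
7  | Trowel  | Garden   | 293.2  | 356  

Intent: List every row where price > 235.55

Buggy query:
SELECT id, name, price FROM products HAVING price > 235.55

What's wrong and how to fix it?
Bug: HAVING filters the output of aggregation, but this query has no GROUP BY and no aggregate functions, so SQLite rejects it (HAVING clause on a non-aggregate query); the condition here is per row

Fix: Use WHERE for row-level filtering

Corrected query:
SELECT id, name, price FROM products WHERE price > 235.55

Result:
id | name    | price 
---+---------+-------
3  | Rake    | 329.6 
4  | Trowel  | 680.24
5  | Shovel  | 760.41
6  | Goggles | 564.33
7  | Trowel  | 293.2 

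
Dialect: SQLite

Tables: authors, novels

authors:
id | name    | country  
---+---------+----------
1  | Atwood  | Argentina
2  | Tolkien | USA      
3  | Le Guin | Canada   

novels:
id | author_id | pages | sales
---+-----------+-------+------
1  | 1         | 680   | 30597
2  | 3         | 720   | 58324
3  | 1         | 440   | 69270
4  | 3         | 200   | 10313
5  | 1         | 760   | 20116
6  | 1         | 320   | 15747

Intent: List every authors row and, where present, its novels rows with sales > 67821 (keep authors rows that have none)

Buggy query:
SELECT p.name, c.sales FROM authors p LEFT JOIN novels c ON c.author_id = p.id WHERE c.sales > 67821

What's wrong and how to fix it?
Bug: Filtering c.sales in WHERE discards the NULL rows produced by LEFT JOIN, turning it into an inner join

Fix: Move the right-table condition into the ON clause so unmatched parents are kept

Corrected query:
SELECT p.name, c.sales FROM authors p LEFT JOIN novels c ON c.author_id = p.id AND c.sales > 67821

Result:
name    | sales
--------+------
Atwood  | 69270
Tolkien | NULL 
Le Guin | NULL 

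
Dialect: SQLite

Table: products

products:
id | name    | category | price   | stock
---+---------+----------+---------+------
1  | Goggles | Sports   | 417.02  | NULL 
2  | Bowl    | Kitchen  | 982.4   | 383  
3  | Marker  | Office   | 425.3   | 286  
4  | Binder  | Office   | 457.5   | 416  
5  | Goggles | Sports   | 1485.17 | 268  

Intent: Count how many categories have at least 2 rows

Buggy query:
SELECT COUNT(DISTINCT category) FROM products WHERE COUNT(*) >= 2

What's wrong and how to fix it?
Bug: COUNT(*) cannot appear in WHERE; the per-group count doesn't exist yet

Fix: Group first with HAVING COUNT(*) >= 2, then COUNT the resulting groups

Corrected query:
SELECT COUNT(*) FROM (SELECT category FROM products GROUP BY category HAVING COUNT(*) >= 2)

Result:
COUNT(*)
--------
2       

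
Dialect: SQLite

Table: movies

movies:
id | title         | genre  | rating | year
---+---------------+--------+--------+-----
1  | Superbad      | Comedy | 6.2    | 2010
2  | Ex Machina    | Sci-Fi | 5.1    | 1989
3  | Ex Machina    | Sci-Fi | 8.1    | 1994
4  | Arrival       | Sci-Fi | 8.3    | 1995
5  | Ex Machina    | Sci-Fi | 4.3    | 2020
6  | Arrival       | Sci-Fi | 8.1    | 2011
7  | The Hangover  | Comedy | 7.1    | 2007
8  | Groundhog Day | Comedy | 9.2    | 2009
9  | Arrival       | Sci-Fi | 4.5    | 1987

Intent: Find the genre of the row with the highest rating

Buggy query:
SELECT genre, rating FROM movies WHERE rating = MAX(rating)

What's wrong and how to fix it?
Bug: MAX(rating) is an aggregate and cannot be used directly in WHERE

Fix: Wrap MAX in a scalar subquery so WHERE compares against a single value

Corrected query:
SELECT genre, rating FROM movies WHERE rating = (SELECT MAX(rating) FROM movies)

Result:
genre  | rating
-------+-------
Comedy | 9.2   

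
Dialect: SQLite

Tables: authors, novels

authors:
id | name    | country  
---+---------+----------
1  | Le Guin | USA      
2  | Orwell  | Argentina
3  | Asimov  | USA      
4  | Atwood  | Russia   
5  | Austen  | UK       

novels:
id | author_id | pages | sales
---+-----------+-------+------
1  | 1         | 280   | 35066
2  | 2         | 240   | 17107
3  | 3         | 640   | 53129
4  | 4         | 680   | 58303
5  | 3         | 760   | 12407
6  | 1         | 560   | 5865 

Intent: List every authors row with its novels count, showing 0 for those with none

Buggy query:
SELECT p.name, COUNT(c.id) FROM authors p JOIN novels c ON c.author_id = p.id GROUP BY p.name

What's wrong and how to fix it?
Bug: An inner join excludes parents with zero children

Fix: Use LEFT JOIN so parents without children still appear (COUNT(c.id) gives 0)

Corrected query:
SELECT p.name, COUNT(c.id) FROM authors p LEFT JOIN novels c ON c.author_id = p.id GROUP BY p.name

Result:
name    | COUNT(c.id)
--------+------------
Asimov  | 2          
Atwood  | 1          
Austen  | 0          
Le Guin | 2          
Orwell  | 1          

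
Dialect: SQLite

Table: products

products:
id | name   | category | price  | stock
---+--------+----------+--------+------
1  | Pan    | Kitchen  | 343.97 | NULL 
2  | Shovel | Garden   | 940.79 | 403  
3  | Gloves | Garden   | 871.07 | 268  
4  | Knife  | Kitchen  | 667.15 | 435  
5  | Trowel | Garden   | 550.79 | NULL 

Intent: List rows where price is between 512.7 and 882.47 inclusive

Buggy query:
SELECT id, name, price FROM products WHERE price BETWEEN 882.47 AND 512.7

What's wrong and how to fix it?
Bug: BETWEEN expects the lower bound first; with 882.47 AND 512.7 the range is empty

Fix: Swap the bounds so the smaller value comes first

Corrected query:
SELECT id, name, price FROM products WHERE price BETWEEN 512.7 AND 882.47

Result:
id | name   | price 
---+--------+-------
3  | Gloves | 871.07
4  | Knife  | 667.15
5  | Trowel | 550.79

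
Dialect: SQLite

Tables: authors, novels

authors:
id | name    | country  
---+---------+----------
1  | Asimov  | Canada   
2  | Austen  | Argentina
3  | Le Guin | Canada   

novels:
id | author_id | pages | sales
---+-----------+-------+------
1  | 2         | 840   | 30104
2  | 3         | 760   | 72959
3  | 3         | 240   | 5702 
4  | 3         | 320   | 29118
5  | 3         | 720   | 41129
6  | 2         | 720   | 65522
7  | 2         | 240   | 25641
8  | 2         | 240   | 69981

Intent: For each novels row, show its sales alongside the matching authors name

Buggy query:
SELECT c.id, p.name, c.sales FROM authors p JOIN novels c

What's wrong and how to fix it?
Bug: JOIN with no ON clause produces a cartesian product; every novels row pairs with every authors row

Fix: Add ON c.author_id = p.id to the JOIN

Corrected query:
SELECT c.id, p.name, c.sales FROM authors p JOIN novels c ON c.author_id = p.id

Result:
id | name    | sales
---+---------+------
1  | Austen  | 30104
2  | Le Guin | 72959
3  | Le Guin | 5702 
4  | Le Guin | 29118
5  | Le Guin | 41129
6  | Austen  | 65522
7  | Austen  | 25641
8  | Austen  | 69981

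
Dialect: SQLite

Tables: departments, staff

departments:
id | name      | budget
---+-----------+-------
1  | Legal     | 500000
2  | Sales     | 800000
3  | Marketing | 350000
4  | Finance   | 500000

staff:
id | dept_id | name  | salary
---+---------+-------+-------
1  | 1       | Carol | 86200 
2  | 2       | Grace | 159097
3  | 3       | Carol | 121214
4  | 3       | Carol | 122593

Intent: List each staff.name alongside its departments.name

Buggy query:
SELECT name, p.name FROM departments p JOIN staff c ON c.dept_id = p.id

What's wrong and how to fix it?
Bug: 'name' exists in both joined tables, so the database can't tell which one is meant

Fix: Prefix ambiguous columns with the table alias

Corrected query:
SELECT c.name, p.name FROM departments p JOIN staff c ON c.dept_id = p.id

Result:
name  | name     
------+----------
Carol | Legal    
Grace | Sales    
Carol | Marketing
Carol | Marketing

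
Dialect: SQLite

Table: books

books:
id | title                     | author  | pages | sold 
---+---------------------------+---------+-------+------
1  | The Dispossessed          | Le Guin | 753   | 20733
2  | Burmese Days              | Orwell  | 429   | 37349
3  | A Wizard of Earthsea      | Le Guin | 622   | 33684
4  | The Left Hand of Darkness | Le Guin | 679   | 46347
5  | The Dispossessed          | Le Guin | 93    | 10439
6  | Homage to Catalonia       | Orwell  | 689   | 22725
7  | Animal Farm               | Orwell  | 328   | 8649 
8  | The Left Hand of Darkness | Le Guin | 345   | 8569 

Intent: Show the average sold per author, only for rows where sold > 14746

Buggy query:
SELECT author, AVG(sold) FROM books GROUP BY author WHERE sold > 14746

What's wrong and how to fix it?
Bug: Row-level WHERE must come before GROUP BY in the clause order

Fix: Place WHERE between FROM and GROUP BY

Corrected query:
SELECT author, AVG(sold) FROM books WHERE sold > 14746 GROUP BY author

Result:
author  | AVG(sold)
--------+----------
Le Guin | 33588    
Orwell  | 30037    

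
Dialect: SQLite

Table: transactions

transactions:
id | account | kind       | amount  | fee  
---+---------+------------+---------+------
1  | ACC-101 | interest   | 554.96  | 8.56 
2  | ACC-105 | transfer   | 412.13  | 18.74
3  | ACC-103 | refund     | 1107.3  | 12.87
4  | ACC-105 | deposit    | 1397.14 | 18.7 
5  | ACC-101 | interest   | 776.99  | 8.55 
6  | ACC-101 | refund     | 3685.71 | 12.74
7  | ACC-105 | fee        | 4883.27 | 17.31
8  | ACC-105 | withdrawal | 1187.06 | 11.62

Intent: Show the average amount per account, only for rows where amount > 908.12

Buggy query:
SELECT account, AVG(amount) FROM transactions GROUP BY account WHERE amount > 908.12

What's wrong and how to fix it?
Bug: Row-level WHERE must come before GROUP BY in the clause order

Fix: Place WHERE between FROM and GROUP BY

Corrected query:
SELECT account, AVG(amount) FROM transactions WHERE amount > 908.12 GROUP BY account

Result:
account | AVG(amount)
--------+------------
ACC-101 | 3685.71    
ACC-103 | 1107.3     
ACC-105 | 2489.156667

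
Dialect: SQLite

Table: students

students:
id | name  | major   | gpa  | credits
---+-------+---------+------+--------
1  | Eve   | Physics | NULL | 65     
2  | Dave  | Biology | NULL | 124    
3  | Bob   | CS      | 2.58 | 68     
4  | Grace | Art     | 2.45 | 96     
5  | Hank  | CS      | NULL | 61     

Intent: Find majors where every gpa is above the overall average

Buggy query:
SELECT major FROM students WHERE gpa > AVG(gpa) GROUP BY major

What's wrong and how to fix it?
Bug: WHERE evaluates per row before aggregation, so AVG() is unavailable

Fix: Compute the overall average in a scalar subquery and compare each group's MIN against it in HAVING

Corrected query:
SELECT major FROM students GROUP BY major HAVING MIN(gpa) > (SELECT AVG(gpa) FROM students)

Result:
major
-----
CS   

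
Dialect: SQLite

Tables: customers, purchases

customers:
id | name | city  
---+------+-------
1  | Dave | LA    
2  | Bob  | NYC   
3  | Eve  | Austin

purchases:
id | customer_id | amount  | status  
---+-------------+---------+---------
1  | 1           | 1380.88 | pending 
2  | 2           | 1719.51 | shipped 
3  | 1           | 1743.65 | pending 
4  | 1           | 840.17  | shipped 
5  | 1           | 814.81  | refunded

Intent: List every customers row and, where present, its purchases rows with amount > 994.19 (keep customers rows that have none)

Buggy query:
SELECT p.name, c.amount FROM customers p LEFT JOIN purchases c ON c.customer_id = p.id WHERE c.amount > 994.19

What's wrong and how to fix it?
Bug: Filtering c.amount in WHERE discards the NULL rows produced by LEFT JOIN, turning it into an inner join

Fix: Move the right-table condition into the ON clause so unmatched parents are kept

Corrected query:
SELECT p.name, c.amount FROM customers p LEFT JOIN purchases c ON c.customer_id = p.id AND c.amount > 994.19

Result:
name | amount 
-----+--------
Dave | 1380.88
Dave | 1743.65
Bob  | 1719.51
Eve  | NULL   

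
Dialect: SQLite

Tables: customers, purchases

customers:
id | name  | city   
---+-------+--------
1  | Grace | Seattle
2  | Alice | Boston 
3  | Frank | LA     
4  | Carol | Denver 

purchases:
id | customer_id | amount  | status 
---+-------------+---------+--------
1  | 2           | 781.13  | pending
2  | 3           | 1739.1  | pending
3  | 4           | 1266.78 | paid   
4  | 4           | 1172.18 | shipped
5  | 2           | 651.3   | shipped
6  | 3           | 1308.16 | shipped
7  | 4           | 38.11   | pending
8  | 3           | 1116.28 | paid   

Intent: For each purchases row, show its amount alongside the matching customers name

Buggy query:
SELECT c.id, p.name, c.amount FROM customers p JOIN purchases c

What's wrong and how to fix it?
Bug: Missing join condition: each purchases row is matched to all customers rows instead of just its own

Fix: Specify the join condition linking the foreign key to the parent id

Corrected query:
SELECT c.id, p.name, c.amount FROM customers p JOIN purchases c ON c.customer_id = p.id

Result:
id | name  | amount 
---+-------+--------
1  | Alice | 781.13 
2  | Frank | 1739.1 
3  | Carol | 1266.78
4  | Carol | 1172.18
5  | Alice | 651.3  
6  | Frank | 1308.16
7  | Carol | 38.11  
8  | Frank | 1116.28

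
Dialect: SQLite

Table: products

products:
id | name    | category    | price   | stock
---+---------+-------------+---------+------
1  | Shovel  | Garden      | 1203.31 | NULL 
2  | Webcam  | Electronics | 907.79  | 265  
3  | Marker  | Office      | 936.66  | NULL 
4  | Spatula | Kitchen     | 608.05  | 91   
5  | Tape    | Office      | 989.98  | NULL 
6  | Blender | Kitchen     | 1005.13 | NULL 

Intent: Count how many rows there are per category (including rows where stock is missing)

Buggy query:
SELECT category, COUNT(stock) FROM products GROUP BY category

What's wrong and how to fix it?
Bug: COUNT(column) counts non-NULL values only; rows with NULL stock aren't counted

Fix: Use COUNT(*) to count all rows regardless of NULL

Corrected query:
SELECT category, COUNT(*) FROM products GROUP BY category

Result:
category    | COUNT(*)
------------+---------
Electronics | 1       
Garden      | 1       
Kitchen     | 2       
Office      | 2       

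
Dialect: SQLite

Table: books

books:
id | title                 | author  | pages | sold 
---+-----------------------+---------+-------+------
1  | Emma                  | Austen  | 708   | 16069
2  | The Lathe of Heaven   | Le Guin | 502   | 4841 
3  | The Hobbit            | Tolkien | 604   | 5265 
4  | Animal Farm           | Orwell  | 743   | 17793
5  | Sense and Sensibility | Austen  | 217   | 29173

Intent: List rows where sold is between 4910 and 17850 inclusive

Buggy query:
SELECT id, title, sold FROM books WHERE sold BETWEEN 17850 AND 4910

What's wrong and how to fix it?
Bug: The bounds are reversed; BETWEEN a AND b requires a <= b to match anything

Fix: Write BETWEEN 4910 AND 17850

Corrected query:
SELECT id, title, sold FROM books WHERE sold BETWEEN 4910 AND 17850

Result:
id | title       | sold 
---+-------------+------
1  | Emma        | 16069
3  | The Hobbit  | 5265 
4  | Animal Farm | 17793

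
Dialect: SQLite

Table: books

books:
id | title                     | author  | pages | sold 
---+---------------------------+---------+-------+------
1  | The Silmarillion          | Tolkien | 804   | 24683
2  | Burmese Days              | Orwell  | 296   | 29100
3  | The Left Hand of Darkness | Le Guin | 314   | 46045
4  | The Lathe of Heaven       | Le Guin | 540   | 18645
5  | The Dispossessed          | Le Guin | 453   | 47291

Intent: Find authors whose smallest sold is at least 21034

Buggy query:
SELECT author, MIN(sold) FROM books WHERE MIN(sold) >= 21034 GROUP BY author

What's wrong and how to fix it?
Bug: MIN() in WHERE is a misuse of aggregate

Fix: Replace WHERE with HAVING after the GROUP BY

Corrected query:
SELECT author, MIN(sold) FROM books GROUP BY author HAVING MIN(sold) >= 21034

Result:
author  | MIN(sold)
--------+----------
Orwell  | 29100    
Tolkien | 24683    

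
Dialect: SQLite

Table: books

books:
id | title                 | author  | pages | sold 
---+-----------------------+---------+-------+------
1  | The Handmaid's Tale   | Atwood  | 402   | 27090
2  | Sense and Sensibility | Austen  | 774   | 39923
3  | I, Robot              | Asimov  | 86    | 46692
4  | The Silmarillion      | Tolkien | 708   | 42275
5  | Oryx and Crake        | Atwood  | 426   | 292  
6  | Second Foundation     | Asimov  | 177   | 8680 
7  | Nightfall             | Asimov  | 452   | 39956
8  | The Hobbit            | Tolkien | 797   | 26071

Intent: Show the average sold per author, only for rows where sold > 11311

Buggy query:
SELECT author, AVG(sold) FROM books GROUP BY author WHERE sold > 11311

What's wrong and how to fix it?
Bug: Row-level WHERE must come before GROUP BY in the clause order

Fix: Place WHERE between FROM and GROUP BY

Corrected query:
SELECT author, AVG(sold) FROM books WHERE sold > 11311 GROUP BY author

Result:
author  | AVG(sold)
--------+----------
Asimov  | 43324    
Atwood  | 27090    
Austen  | 39923    
Tolkien | 34173    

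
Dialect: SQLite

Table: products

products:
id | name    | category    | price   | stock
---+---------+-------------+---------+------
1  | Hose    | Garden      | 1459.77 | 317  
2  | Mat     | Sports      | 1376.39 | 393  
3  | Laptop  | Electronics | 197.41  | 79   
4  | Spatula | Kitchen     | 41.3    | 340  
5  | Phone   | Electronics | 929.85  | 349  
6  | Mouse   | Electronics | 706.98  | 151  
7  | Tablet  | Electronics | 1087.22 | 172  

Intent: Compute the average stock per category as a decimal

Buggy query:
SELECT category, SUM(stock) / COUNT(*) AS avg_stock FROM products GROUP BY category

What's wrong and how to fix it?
Bug: Both operands are integers, so '/' performs integer division and truncates

Fix: Multiply by 1.0 (or CAST to REAL) to force floating-point division

Corrected query:
SELECT category, SUM(stock) * 1.0 / COUNT(*) AS avg_stock FROM products GROUP BY category

Result:
category    | avg_stock
------------+----------
Electronics | 187.75   
Garden      | 317      
Kitchen     | 340      
Sports      | 393      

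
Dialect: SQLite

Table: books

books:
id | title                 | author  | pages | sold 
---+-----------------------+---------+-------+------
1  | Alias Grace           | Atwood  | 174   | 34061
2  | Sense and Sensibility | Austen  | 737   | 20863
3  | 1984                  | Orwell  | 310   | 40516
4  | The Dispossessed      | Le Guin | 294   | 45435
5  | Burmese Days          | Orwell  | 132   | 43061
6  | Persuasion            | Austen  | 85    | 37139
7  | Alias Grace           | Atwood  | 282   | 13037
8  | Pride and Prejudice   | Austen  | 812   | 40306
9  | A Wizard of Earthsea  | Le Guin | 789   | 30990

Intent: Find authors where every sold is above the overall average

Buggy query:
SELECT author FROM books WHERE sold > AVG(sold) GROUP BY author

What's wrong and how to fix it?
Bug: WHERE evaluates per row before aggregation, so AVG() is unavailable

Fix: Compute the overall average in a scalar subquery and compare each group's MIN against it in HAVING

Corrected query:
SELECT author FROM books GROUP BY author HAVING MIN(sold) > (SELECT AVG(sold) FROM books)

Result:
author
------
Orwell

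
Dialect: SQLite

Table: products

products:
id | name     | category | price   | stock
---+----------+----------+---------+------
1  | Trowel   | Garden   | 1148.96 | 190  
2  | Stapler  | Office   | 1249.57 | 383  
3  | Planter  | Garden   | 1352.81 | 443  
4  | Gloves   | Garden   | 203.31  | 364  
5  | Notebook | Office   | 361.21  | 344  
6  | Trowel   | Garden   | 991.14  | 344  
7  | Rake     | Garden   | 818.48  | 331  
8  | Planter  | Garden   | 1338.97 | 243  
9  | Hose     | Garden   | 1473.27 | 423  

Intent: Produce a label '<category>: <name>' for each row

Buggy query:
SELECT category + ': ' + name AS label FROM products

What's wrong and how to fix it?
Bug: '+' is numeric addition; on text columns SQLite converts them to 0 instead of concatenating

Fix: Use the || operator for string concatenation

Corrected query:
SELECT category || ': ' || name AS label FROM products

Result:
label           
----------------
Garden: Trowel  
Office: Stapler 
Garden: Planter 
Garden: Gloves  
Office: Notebook
Garden: Trowel  
Garden: Rake    
Garden: Planter 
Garden: Hose    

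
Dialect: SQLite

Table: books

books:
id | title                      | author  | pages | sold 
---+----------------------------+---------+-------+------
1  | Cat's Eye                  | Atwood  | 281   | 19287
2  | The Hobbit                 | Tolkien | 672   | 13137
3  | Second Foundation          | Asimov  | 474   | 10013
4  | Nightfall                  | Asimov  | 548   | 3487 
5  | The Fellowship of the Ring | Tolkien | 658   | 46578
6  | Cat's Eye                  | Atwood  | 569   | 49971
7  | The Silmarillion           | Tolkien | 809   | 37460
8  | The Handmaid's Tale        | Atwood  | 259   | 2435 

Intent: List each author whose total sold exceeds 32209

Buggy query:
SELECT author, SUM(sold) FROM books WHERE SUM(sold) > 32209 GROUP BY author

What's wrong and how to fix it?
Bug: Aggregate functions cannot appear in a WHERE clause

Fix: Move the aggregate condition to a HAVING clause

Corrected query:
SELECT author, SUM(sold) FROM books GROUP BY author HAVING SUM(sold) > 32209

Result:
author  | SUM(sold)
--------+----------
Atwood  | 71693    
Tolkien | 97175    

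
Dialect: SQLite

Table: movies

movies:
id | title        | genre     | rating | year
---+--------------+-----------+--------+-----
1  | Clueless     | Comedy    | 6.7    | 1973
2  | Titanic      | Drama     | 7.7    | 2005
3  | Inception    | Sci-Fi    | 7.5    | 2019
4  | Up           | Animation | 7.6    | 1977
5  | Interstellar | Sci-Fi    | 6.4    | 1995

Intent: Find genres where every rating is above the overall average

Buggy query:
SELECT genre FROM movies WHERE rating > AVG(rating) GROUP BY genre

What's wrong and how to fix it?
Bug: AVG() is an aggregate; it can't sit directly in WHERE

Fix: Compute the overall average in a scalar subquery and compare each group's MIN against it in HAVING

Corrected query:
SELECT genre FROM movies GROUP BY genre HAVING MIN(rating) > (SELECT AVG(rating) FROM movies)

Result:
genre    
---------
Animation
Drama    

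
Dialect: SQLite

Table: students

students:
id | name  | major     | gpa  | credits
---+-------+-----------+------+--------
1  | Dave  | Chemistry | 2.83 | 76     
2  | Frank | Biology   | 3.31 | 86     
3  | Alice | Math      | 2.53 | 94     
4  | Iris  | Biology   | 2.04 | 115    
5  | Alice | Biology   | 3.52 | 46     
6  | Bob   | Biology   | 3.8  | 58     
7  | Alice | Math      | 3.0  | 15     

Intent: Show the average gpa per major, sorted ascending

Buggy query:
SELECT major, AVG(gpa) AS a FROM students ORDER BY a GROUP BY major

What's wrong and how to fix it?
Bug: GROUP BY must precede ORDER BY

Fix: Move ORDER BY to the end, after GROUP BY

Corrected query:
SELECT major, AVG(gpa) AS a FROM students GROUP BY major ORDER BY a

Result:
major     | a     
----------+-------
Math      | 2.765 
Chemistry | 2.83  
Biology   | 3.1675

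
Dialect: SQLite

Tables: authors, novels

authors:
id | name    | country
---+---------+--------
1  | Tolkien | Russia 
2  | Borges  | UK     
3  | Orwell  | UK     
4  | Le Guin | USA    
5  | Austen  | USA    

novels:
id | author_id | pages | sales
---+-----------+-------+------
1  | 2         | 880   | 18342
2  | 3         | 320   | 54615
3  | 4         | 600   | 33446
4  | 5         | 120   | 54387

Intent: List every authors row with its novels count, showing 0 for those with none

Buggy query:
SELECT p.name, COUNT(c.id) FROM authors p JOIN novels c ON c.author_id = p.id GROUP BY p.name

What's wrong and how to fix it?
Bug: An inner join excludes parents with zero children

Fix: Switch to LEFT JOIN to retain unmatched parent rows

Corrected query:
SELECT p.name, COUNT(c.id) FROM authors p LEFT JOIN novels c ON c.author_id = p.id GROUP BY p.name

Result:
name    | COUNT(c.id)
--------+------------
Austen  | 1          
Borges  | 1          
Le Guin | 1          
Orwell  | 1          
Tolkien | 0          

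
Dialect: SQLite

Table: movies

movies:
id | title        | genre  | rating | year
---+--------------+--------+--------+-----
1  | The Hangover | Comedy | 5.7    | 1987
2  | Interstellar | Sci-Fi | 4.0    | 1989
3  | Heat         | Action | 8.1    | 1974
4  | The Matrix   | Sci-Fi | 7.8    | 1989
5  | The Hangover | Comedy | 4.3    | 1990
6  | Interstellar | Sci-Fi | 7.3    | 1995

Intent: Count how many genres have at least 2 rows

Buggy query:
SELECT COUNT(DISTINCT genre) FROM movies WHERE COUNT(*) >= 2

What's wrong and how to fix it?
Bug: COUNT(*) cannot appear in WHERE; the per-group count doesn't exist yet

Fix: Use a subquery that GROUPs and filters with HAVING, then count its rows

Corrected query:
SELECT COUNT(*) FROM (SELECT genre FROM movies GROUP BY genre HAVING COUNT(*) >= 2)

Result:
COUNT(*)
--------
2       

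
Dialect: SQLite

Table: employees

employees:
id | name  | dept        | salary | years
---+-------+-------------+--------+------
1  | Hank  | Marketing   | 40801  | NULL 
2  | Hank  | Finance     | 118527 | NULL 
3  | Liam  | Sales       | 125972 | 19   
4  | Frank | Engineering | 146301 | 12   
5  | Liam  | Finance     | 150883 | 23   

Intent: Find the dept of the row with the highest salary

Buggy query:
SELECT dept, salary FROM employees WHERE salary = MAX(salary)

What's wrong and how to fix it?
Bug: MAX(salary) is an aggregate and cannot be used directly in WHERE

Fix: Use a subquery: WHERE salary = (SELECT MAX(salary) FROM employees)

Corrected query:
SELECT dept, salary FROM employees WHERE salary = (SELECT MAX(salary) FROM employees)

Result:
dept    | salary
--------+-------
Finance | 150883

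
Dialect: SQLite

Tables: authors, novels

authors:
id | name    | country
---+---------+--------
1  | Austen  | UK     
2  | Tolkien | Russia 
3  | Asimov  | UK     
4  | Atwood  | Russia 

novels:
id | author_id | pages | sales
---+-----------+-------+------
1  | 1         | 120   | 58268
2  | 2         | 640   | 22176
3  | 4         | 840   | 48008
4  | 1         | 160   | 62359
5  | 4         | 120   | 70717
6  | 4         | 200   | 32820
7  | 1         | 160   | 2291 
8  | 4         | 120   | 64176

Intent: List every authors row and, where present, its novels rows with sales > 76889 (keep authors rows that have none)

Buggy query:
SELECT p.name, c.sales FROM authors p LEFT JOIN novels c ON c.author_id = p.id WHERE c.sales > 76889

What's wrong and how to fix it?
Bug: Filtering c.sales in WHERE discards the NULL rows produced by LEFT JOIN, turning it into an inner join

Fix: Put 'c.sales > 76889' in the JOIN's ON clause instead of WHERE

Corrected query:
SELECT p.name, c.sales FROM authors p LEFT JOIN novels c ON c.author_id = p.id AND c.sales > 76889

Result:
name    | sales
--------+------
Austen  | NULL 
Tolkien | NULL 
Asimov  | NULL 
Atwood  | NULL 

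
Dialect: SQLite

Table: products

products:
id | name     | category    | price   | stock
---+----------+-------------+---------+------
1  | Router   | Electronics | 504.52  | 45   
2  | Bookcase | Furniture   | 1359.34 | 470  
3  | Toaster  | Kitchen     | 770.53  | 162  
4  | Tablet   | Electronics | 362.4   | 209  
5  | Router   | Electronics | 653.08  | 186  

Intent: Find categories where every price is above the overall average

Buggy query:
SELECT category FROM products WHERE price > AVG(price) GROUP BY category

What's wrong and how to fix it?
Bug: AVG() is an aggregate; it can't sit directly in WHERE

Fix: Use a subquery for AVG and a HAVING MIN(...) filter so the condition holds for every row in the group

Corrected query:
SELECT category FROM products GROUP BY category HAVING MIN(price) > (SELECT AVG(price) FROM products)

Result:
category 
---------
Furniture
Kitchen  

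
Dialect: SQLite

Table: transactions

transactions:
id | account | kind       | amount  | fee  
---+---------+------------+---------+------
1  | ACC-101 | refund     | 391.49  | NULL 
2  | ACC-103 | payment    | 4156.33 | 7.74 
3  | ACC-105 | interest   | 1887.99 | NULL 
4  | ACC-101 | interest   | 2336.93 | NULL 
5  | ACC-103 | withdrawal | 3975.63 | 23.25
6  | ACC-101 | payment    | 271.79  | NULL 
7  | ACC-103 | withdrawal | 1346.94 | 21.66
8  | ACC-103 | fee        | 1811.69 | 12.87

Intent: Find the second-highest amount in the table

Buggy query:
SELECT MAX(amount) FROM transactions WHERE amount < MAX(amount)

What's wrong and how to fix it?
Bug: The inner MAX is an aggregate inside WHERE, which is not allowed

Fix: Put the inner MAX in a scalar subquery

Corrected query:
SELECT MAX(amount) FROM transactions WHERE amount < (SELECT MAX(amount) FROM transactions)

Result:
MAX(amount)
-----------
3975.63    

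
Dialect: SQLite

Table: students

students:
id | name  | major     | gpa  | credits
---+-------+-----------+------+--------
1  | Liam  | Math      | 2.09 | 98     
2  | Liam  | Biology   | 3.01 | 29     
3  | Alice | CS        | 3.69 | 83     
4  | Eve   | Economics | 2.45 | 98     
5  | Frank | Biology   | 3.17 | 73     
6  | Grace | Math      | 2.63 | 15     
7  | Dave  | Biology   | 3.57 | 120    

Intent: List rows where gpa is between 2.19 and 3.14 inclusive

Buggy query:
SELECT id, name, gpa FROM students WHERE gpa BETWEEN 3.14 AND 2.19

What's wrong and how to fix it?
Bug: The bounds are reversed; BETWEEN a AND b requires a <= b to match anything

Fix: Write BETWEEN 2.19 AND 3.14

Corrected query:
SELECT id, name, gpa FROM students WHERE gpa BETWEEN 2.19 AND 3.14

Result:
id | name  | gpa 
---+-------+-----
2  | Liam  | 3.01
4  | Eve   | 2.45
6  | Grace | 2.63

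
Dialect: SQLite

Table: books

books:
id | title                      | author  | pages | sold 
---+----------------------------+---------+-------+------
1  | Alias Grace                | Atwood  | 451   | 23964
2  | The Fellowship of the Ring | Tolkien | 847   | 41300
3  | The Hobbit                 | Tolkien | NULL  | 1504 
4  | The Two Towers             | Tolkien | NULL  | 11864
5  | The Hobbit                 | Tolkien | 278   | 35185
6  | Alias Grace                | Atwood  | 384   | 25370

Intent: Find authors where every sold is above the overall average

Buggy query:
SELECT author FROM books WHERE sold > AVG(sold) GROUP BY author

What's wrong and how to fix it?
Bug: AVG() is an aggregate; it can't sit directly in WHERE

Fix: Compute the overall average in a scalar subquery and compare each group's MIN against it in HAVING

Corrected query:
SELECT author FROM books GROUP BY author HAVING MIN(sold) > (SELECT AVG(sold) FROM books)

Result:
author
------
Atwood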